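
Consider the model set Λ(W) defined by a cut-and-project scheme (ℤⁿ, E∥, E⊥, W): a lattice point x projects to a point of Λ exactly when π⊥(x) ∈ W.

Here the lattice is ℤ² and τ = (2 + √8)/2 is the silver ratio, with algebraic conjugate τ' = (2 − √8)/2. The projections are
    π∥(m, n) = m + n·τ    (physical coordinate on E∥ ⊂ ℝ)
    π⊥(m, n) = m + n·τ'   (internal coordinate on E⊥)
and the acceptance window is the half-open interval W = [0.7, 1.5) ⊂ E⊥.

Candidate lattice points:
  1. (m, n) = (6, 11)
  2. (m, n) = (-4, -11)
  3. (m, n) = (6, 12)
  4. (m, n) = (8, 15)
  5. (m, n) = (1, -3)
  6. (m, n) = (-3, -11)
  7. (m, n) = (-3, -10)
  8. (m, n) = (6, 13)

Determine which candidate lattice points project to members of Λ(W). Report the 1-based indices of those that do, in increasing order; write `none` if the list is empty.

1, 3, 7

Numerically τ ≈ 2.4142 and τ' = −1/τ ≈ -0.4142.
#1 (6,11): internal coord 6 + (11)·τ' = +1.4437; +1.4437 ∈ [0.7, 1.5) → IN Λ
#2 (-4,-11): internal coord -4 + (-11)·τ' = +0.5563; +0.5563 ∉ [0.7, 1.5) → out
#3 (6,12): internal coord 6 + (12)·τ' = +1.0294; +1.0294 ∈ [0.7, 1.5) → IN Λ
#4 (8,15): internal coord 8 + (15)·τ' = +1.7868; +1.7868 ∉ [0.7, 1.5) → out
#5 (1,-3): internal coord 1 + (-3)·τ' = +2.2426; +2.2426 ∉ [0.7, 1.5) → out
#6 (-3,-11): internal coord -3 + (-11)·τ' = +1.5563; +1.5563 ∉ [0.7, 1.5) → out
#7 (-3,-10): internal coord -3 + (-10)·τ' = +1.1421; +1.1421 ∈ [0.7, 1.5) → IN Λ
#8 (6,13): internal coord 6 + (13)·τ' = +0.6152; +0.6152 ∉ [0.7, 1.5) → out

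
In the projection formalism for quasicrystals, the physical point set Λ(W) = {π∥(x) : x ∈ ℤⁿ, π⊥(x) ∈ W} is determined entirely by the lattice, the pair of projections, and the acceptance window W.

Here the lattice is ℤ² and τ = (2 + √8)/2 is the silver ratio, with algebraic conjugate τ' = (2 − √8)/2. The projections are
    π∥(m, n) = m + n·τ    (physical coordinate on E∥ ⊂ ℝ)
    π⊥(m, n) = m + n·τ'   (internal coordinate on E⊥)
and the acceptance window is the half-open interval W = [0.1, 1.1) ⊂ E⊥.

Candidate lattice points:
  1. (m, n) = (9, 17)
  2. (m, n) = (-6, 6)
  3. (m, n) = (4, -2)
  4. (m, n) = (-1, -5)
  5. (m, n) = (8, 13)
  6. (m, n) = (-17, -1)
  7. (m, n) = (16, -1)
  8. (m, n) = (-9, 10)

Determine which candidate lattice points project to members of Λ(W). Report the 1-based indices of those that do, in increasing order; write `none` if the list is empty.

4

Compute τ' = (2−√8)/2 = -0.41421, so π⊥(m,n) = m -0.41421·n.
candidate 1: (m,n)=(9,17) → π∥ = 9+17·τ ≈ 50.04163, π⊥ = 9+17·τ' ≈ 1.95837 ∉ [0.1, 1.1) ⇒ out
candidate 2: (m,n)=(-6,6) → π∥ = -6+6·τ ≈ 8.48528, π⊥ = -6+6·τ' ≈ -8.48528 ∉ [0.1, 1.1) ⇒ out
candidate 3: (m,n)=(4,-2) → π∥ = 4-2·τ ≈ -0.82843, π⊥ = 4-2·τ' ≈ 4.82843 ∉ [0.1, 1.1) ⇒ out
candidate 4: (m,n)=(-1,-5) → π∥ = -1-5·τ ≈ -13.07107, π⊥ = -1-5·τ' ≈ 1.07107 ∈ [0.1, 1.1) ⇒ IN Λ
candidate 5: (m,n)=(8,13) → π∥ = 8+13·τ ≈ 39.38478, π⊥ = 8+13·τ' ≈ 2.61522 ∉ [0.1, 1.1) ⇒ out
candidate 6: (m,n)=(-17,-1) → π∥ = -17-1·τ ≈ -19.41421, π⊥ = -17-1·τ' ≈ -16.58579 ∉ [0.1, 1.1) ⇒ out
candidate 7: (m,n)=(16,-1) → π∥ = 16-1·τ ≈ 13.58579, π⊥ = 16-1·τ' ≈ 16.41421 ∉ [0.1, 1.1) ⇒ out
candidate 8: (m,n)=(-9,10) → π∥ = -9+10·τ ≈ 15.14214, π⊥ = -9+10·τ' ≈ -13.14214 ∉ [0.1, 1.1) ⇒ out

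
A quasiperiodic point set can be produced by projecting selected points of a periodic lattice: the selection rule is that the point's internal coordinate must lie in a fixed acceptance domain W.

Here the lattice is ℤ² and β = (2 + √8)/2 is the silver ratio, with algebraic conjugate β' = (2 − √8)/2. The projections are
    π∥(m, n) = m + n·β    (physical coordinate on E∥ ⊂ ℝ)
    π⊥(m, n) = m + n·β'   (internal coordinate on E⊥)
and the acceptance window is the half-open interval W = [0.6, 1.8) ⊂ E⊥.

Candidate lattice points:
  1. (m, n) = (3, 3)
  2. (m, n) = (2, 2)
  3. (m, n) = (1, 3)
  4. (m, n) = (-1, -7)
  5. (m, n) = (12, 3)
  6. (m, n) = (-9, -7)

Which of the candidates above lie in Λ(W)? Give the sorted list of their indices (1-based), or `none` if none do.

β' = (2−√8)/2 ≈ -0.4142.
candidate 1: (m,n)=(3,3) → π∥ = 3+3·β ≈ 10.2426, π⊥ = 3+3·β' ≈ 1.7574 ∈ [0.6, 1.8) ⇒ IN Λ
candidate 2: (m,n)=(2,2) → π∥ = 2+2·β ≈ 6.8284, π⊥ = 2+2·β' ≈ 1.1716 ∈ [0.6, 1.8) ⇒ IN Λ
candidate 3: (m,n)=(1,3) → π∥ = 1+3·β ≈ 8.2426, π⊥ = 1+3·β' ≈ -0.2426 ∉ [0.6, 1.8) ⇒ out
candidate 4: (m,n)=(-1,-7) → π∥ = -1-7·β ≈ -17.8995, π⊥ = -1-7·β' ≈ 1.8995 ∉ [0.6, 1.8) ⇒ out
candidate 5: (m,n)=(12,3) → π∥ = 12+3·β ≈ 19.2426, π⊥ = 12+3·β' ≈ 10.7574 ∉ [0.6, 1.8) ⇒ out
candidate 6: (m,n)=(-9,-7) → π∥ = -9-7·β ≈ -25.8995, π⊥ = -9-7·β' ≈ -6.1005 ∉ [0.6, 1.8) ⇒ out

1, 2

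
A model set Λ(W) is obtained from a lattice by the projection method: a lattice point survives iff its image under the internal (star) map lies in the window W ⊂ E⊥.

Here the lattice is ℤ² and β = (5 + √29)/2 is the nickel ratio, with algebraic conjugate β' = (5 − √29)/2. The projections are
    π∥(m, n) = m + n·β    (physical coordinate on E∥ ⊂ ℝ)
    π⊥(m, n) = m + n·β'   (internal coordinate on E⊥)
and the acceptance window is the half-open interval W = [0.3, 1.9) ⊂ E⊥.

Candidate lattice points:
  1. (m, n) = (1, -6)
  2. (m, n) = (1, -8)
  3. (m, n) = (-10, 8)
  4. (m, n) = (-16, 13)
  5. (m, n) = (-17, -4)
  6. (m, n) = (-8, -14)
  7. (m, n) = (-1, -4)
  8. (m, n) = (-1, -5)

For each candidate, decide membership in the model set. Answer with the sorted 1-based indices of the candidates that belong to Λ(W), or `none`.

Numerically β ≈ 5.1926 and β' = −1/β ≈ -0.1926.
candidate 1: (m,n)=(1,-6) → π∥ = 1-6·β ≈ -30.1555, π⊥ = 1-6·β' ≈ 2.1555 ∉ [0.3, 1.9) ⇒ out
candidate 2: (m,n)=(1,-8) → π∥ = 1-8·β ≈ -40.5407, π⊥ = 1-8·β' ≈ 2.5407 ∉ [0.3, 1.9) ⇒ out
candidate 3: (m,n)=(-10,8) → π∥ = -10+8·β ≈ 31.5407, π⊥ = -10+8·β' ≈ -11.5407 ∉ [0.3, 1.9) ⇒ out
candidate 4: (m,n)=(-16,13) → π∥ = -16+13·β ≈ 51.5036, π⊥ = -16+13·β' ≈ -18.5036 ∉ [0.3, 1.9) ⇒ out
candidate 5: (m,n)=(-17,-4) → π∥ = -17-4·β ≈ -37.7703, π⊥ = -17-4·β' ≈ -16.2297 ∉ [0.3, 1.9) ⇒ out
candidate 6: (m,n)=(-8,-14) → π∥ = -8-14·β ≈ -80.6962, π⊥ = -8-14·β' ≈ -5.3038 ∉ [0.3, 1.9) ⇒ out
candidate 7: (m,n)=(-1,-4) → π∥ = -1-4·β ≈ -21.7703, π⊥ = -1-4·β' ≈ -0.2297 ∉ [0.3, 1.9) ⇒ out
candidate 8: (m,n)=(-1,-5) → π∥ = -1-5·β ≈ -26.9629, π⊥ = -1-5·β' ≈ -0.0371 ∉ [0.3, 1.9) ⇒ out

none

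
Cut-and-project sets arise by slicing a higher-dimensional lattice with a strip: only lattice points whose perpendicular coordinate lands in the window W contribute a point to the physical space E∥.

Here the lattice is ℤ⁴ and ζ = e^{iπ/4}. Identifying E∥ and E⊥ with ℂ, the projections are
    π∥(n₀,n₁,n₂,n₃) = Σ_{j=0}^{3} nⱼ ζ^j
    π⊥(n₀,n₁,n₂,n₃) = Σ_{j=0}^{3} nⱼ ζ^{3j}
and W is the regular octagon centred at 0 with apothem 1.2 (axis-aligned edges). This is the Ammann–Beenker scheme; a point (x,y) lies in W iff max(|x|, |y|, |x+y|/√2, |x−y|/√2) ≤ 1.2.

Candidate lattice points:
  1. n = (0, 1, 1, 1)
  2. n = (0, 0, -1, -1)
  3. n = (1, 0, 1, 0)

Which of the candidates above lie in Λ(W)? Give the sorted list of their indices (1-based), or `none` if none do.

1, 2

With ζ = e^{iπ/4} the internal vectors are ζ^0,ζ^3,ζ^6,ζ^9.
candidate 1: n = (0, 1, 1, 1) → π⊥ ≈ (+0.0000, +0.4142); max(|x|,|y|,|x±y|/√2) = 0.4142 ≤ 1.2 ⇒ ∈ W
candidate 2: n = (0, 0, -1, -1) → π⊥ ≈ (-0.7071, +0.2929); max(|x|,|y|,|x±y|/√2) = 0.7071 ≤ 1.2 ⇒ ∈ W
candidate 3: n = (1, 0, 1, 0) → π⊥ ≈ (+1.0000, -1.0000); max(|x|,|y|,|x±y|/√2) = 1.4142 > 1.2 ⇒ ∉ W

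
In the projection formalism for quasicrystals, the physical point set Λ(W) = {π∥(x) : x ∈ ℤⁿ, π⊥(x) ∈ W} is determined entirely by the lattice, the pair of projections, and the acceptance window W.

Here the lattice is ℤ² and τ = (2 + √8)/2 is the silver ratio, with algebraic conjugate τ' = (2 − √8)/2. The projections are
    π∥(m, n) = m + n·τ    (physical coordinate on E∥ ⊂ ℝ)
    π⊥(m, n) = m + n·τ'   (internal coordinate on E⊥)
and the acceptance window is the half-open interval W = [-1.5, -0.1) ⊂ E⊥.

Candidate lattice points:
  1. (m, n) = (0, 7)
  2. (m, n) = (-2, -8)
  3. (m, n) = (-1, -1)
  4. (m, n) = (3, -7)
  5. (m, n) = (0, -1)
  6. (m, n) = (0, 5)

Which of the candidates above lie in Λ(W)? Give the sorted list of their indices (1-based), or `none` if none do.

Compute τ' = (2−√8)/2 = -0.414214, so π⊥(m,n) = m -0.414214·n.
[1] lift (0,7): star map gives -2.899495; window check -1.5 ≤ -2.899495 < -0.1 is false → out
[2] lift (-2,-8): star map gives 1.313708; window check -1.5 ≤ 1.313708 < -0.1 is false → out
[3] lift (-1,-1): star map gives -0.585786; window check -1.5 ≤ -0.585786 < -0.1 is true → IN Λ
[4] lift (3,-7): star map gives 5.899495; window check -1.5 ≤ 5.899495 < -0.1 is false → out
[5] lift (0,-1): star map gives 0.414214; window check -1.5 ≤ 0.414214 < -0.1 is false → out
[6] lift (0,5): star map gives -2.071068; window check -1.5 ≤ -2.071068 < -0.1 is false → out

3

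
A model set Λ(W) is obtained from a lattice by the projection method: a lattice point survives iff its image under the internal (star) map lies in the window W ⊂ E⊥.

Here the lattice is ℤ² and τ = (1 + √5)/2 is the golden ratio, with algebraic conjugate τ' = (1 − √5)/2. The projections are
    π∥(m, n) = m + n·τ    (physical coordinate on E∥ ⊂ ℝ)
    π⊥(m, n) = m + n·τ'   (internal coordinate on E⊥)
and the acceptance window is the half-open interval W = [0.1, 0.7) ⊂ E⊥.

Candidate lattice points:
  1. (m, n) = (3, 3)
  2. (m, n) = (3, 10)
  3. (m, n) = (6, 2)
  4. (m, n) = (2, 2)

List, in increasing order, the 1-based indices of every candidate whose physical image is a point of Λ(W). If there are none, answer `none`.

τ' = (1−√5)/2 ≈ -0.61803.
candidate 1: (m,n)=(3,3) → π∥ = 3+3·τ ≈ 7.85410, π⊥ = 3+3·τ' ≈ 1.14590 ∉ [0.1, 0.7) ⇒ out
candidate 2: (m,n)=(3,10) → π∥ = 3+10·τ ≈ 19.18034, π⊥ = 3+10·τ' ≈ -3.18034 ∉ [0.1, 0.7) ⇒ out
candidate 3: (m,n)=(6,2) → π∥ = 6+2·τ ≈ 9.23607, π⊥ = 6+2·τ' ≈ 4.76393 ∉ [0.1, 0.7) ⇒ out
candidate 4: (m,n)=(2,2) → π∥ = 2+2·τ ≈ 5.23607, π⊥ = 2+2·τ' ≈ 0.76393 ∉ [0.1, 0.7) ⇒ out

none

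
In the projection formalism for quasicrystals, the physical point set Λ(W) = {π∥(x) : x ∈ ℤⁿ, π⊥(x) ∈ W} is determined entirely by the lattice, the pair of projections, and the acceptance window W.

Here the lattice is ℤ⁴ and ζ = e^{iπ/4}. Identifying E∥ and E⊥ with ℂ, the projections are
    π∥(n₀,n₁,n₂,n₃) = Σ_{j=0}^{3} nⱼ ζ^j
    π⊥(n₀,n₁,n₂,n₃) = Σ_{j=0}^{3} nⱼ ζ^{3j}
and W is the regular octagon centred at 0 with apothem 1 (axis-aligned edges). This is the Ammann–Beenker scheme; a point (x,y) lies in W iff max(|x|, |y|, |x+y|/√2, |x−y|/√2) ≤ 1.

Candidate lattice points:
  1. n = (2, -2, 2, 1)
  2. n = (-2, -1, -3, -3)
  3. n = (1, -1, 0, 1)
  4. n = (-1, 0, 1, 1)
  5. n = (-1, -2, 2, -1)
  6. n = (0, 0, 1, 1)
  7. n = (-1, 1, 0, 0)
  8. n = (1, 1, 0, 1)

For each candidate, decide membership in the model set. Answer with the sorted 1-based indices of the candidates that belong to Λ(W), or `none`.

Internal map: ζ^{3j} for j=0..3 gives (1,0), (−√2/2,√2/2), (0,−1), (√2/2,√2/2).
candidate 1: n = (2, -2, 2, 1) → π⊥ ≈ (+4.121320, -2.707107); max(|x|,|y|,|x±y|/√2) = 4.828427 > 1 ⇒ ∉ W
candidate 2: n = (-2, -1, -3, -3) → π⊥ ≈ (-3.414214, +0.171573); max(|x|,|y|,|x±y|/√2) = 3.414214 > 1 ⇒ ∉ W
candidate 3: n = (1, -1, 0, 1) → π⊥ ≈ (+2.414214, +0.000000); max(|x|,|y|,|x±y|/√2) = 2.414214 > 1 ⇒ ∉ W
candidate 4: n = (-1, 0, 1, 1) → π⊥ ≈ (-0.292893, -0.292893); max(|x|,|y|,|x±y|/√2) = 0.414214 ≤ 1 ⇒ ∈ W
candidate 5: n = (-1, -2, 2, -1) → π⊥ ≈ (-0.292893, -4.121320); max(|x|,|y|,|x±y|/√2) = 4.121320 > 1 ⇒ ∉ W
candidate 6: n = (0, 0, 1, 1) → π⊥ ≈ (+0.707107, -0.292893); max(|x|,|y|,|x±y|/√2) = 0.707107 ≤ 1 ⇒ ∈ W
candidate 7: n = (-1, 1, 0, 0) → π⊥ ≈ (-1.707107, +0.707107); max(|x|,|y|,|x±y|/√2) = 1.707107 > 1 ⇒ ∉ W
candidate 8: n = (1, 1, 0, 1) → π⊥ ≈ (+1.000000, +1.414214); max(|x|,|y|,|x±y|/√2) = 1.707107 > 1 ⇒ ∉ W

4, 6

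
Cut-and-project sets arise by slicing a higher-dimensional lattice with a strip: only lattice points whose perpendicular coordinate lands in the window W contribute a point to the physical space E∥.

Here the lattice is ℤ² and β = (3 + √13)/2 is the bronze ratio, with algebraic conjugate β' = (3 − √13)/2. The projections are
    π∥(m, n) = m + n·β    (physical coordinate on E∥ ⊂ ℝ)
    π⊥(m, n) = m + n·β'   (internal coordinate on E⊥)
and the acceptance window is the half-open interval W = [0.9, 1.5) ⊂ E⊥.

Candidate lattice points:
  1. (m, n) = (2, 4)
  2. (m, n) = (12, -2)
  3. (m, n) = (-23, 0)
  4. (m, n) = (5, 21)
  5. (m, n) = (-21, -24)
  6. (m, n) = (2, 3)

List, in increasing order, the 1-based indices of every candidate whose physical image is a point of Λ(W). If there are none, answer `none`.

6

Compute β' = (3−√13)/2 = -0.302776, so π⊥(m,n) = m -0.302776·n.
#1 (2,4): internal coord 2 + (4)·β' = +0.788897; +0.788897 ∉ [0.9, 1.5) → out
#2 (12,-2): internal coord 12 + (-2)·β' = +12.605551; +12.605551 ∉ [0.9, 1.5) → out
#3 (-23,0): internal coord -23 + (0)·β' = -23.000000; -23.000000 ∉ [0.9, 1.5) → out
#4 (5,21): internal coord 5 + (21)·β' = -1.358288; -1.358288 ∉ [0.9, 1.5) → out
#5 (-21,-24): internal coord -21 + (-24)·β' = -13.733385; -13.733385 ∉ [0.9, 1.5) → out
#6 (2,3): internal coord 2 + (3)·β' = +1.091673; +1.091673 ∈ [0.9, 1.5) → IN Λ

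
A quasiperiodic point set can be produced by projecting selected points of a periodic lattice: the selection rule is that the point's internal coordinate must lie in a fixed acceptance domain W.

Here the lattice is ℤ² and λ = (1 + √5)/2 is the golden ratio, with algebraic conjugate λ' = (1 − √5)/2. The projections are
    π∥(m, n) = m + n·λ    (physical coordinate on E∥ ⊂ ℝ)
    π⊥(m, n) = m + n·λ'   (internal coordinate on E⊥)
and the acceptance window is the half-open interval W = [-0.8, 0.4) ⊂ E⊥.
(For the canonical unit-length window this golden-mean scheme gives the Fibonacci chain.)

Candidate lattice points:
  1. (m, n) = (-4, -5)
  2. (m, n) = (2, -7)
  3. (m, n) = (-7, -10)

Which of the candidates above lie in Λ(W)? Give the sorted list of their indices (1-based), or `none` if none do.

none

λ' = (1−√5)/2 ≈ -0.618034.
[1] lift (-4,-5): star map gives -0.909830; window check -0.8 ≤ -0.909830 < 0.4 is false → out
[2] lift (2,-7): star map gives 6.326238; window check -0.8 ≤ 6.326238 < 0.4 is false → out
[3] lift (-7,-10): star map gives -0.819660; window check -0.8 ≤ -0.819660 < 0.4 is false → out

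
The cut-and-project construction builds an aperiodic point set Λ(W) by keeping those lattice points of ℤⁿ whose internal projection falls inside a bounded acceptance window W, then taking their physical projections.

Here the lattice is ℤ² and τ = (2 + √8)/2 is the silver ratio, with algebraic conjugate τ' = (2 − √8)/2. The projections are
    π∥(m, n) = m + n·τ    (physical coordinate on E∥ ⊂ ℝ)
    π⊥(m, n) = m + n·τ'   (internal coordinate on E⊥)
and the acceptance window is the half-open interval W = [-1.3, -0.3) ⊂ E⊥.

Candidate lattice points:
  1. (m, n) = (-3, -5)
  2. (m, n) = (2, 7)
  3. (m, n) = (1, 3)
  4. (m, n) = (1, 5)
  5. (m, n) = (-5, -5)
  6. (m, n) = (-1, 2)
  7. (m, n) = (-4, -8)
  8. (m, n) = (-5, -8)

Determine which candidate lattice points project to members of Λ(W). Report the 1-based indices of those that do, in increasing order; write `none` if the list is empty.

Compute τ' = (2−√8)/2 = -0.414214, so π⊥(m,n) = m -0.414214·n.
#1 (-3,-5): internal coord -3 + (-5)·τ' = -0.928932; -0.928932 ∈ [-1.3, -0.3) → IN Λ
#2 (2,7): internal coord 2 + (7)·τ' = -0.899495; -0.899495 ∈ [-1.3, -0.3) → IN Λ
#3 (1,3): internal coord 1 + (3)·τ' = -0.242641; -0.242641 ∉ [-1.3, -0.3) → out
#4 (1,5): internal coord 1 + (5)·τ' = -1.071068; -1.071068 ∈ [-1.3, -0.3) → IN Λ
#5 (-5,-5): internal coord -5 + (-5)·τ' = -2.928932; -2.928932 ∉ [-1.3, -0.3) → out
#6 (-1,2): internal coord -1 + (2)·τ' = -1.828427; -1.828427 ∉ [-1.3, -0.3) → out
#7 (-4,-8): internal coord -4 + (-8)·τ' = -0.686292; -0.686292 ∈ [-1.3, -0.3) → IN Λ
#8 (-5,-8): internal coord -5 + (-8)·τ' = -1.686292; -1.686292 ∉ [-1.3, -0.3) → out

1, 2, 4, 7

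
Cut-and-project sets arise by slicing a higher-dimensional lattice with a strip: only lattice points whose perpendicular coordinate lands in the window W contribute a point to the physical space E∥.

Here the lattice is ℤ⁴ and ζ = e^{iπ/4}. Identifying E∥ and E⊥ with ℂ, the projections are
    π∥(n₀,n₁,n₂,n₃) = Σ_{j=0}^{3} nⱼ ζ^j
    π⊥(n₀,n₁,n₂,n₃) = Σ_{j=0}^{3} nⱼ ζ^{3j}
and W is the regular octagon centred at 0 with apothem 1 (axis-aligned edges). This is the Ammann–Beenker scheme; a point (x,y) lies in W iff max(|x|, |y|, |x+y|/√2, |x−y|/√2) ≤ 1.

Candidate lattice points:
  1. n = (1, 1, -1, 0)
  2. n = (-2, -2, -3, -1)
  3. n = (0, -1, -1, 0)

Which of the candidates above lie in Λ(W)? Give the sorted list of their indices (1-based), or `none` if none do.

3

π⊥(n) = n₀ + n₁ζ³ + n₂ζ⁶ + n₃ζ⁹ where ζ = e^{iπ/4}.
#1 (1, 1, -1, 0): internal (0.2929, 1.7071); octagon support 1.7071 vs apothem 1 → ∉ W
#2 (-2, -2, -3, -1): internal (-1.2929, 0.8787); octagon support 1.5355 vs apothem 1 → ∉ W
#3 (0, -1, -1, 0): internal (0.7071, 0.2929); octagon support 0.7071 vs apothem 1 → ∈ W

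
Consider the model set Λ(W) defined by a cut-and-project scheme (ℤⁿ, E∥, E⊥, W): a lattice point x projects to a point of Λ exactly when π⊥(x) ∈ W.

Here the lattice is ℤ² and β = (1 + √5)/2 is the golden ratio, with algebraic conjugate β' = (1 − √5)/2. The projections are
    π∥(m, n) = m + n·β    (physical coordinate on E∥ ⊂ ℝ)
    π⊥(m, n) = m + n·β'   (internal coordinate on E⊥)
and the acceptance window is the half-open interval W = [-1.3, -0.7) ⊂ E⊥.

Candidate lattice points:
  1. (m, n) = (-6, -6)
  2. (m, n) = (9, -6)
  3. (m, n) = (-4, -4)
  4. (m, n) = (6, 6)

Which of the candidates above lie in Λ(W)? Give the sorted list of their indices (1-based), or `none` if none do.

Numerically β ≈ 1.6180 and β' = −1/β ≈ -0.6180.
#1 (-6,-6): internal coord -6 + (-6)·β' = -2.2918; -2.2918 ∉ [-1.3, -0.7) → out
#2 (9,-6): internal coord 9 + (-6)·β' = +12.7082; +12.7082 ∉ [-1.3, -0.7) → out
#3 (-4,-4): internal coord -4 + (-4)·β' = -1.5279; -1.5279 ∉ [-1.3, -0.7) → out
#4 (6,6): internal coord 6 + (6)·β' = +2.2918; +2.2918 ∉ [-1.3, -0.7) → out

none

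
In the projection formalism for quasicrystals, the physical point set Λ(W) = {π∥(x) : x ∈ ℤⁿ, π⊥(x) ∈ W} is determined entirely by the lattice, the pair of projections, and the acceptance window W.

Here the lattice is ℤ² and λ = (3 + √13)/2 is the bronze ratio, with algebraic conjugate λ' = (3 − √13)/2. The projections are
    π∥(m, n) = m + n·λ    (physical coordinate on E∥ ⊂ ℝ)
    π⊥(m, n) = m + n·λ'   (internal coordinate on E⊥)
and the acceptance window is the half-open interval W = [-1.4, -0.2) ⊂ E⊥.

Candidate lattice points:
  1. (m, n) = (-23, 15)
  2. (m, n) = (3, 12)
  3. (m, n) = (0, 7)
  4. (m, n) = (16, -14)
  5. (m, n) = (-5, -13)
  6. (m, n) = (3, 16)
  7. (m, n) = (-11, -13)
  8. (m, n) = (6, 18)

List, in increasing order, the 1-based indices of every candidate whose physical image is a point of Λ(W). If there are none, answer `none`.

2, 5

Compute λ' = (3−√13)/2 = -0.302776, so π⊥(m,n) = m -0.302776·n.
candidate 1: (m,n)=(-23,15) → π∥ = -23+15·λ ≈ 26.541635, π⊥ = -23+15·λ' ≈ -27.541635 ∉ [-1.4, -0.2) ⇒ out
candidate 2: (m,n)=(3,12) → π∥ = 3+12·λ ≈ 42.633308, π⊥ = 3+12·λ' ≈ -0.633308 ∈ [-1.4, -0.2) ⇒ IN Λ
candidate 3: (m,n)=(0,7) → π∥ = 0+7·λ ≈ 23.119429, π⊥ = 0+7·λ' ≈ -2.119429 ∉ [-1.4, -0.2) ⇒ out
candidate 4: (m,n)=(16,-14) → π∥ = 16-14·λ ≈ -30.238859, π⊥ = 16-14·λ' ≈ 20.238859 ∉ [-1.4, -0.2) ⇒ out
candidate 5: (m,n)=(-5,-13) → π∥ = -5-13·λ ≈ -47.936083, π⊥ = -5-13·λ' ≈ -1.063917 ∈ [-1.4, -0.2) ⇒ IN Λ
candidate 6: (m,n)=(3,16) → π∥ = 3+16·λ ≈ 55.844410, π⊥ = 3+16·λ' ≈ -1.844410 ∉ [-1.4, -0.2) ⇒ out
candidate 7: (m,n)=(-11,-13) → π∥ = -11-13·λ ≈ -53.936083, π⊥ = -11-13·λ' ≈ -7.063917 ∉ [-1.4, -0.2) ⇒ out
candidate 8: (m,n)=(6,18) → π∥ = 6+18·λ ≈ 65.449961, π⊥ = 6+18·λ' ≈ 0.550039 ∉ [-1.4, -0.2) ⇒ out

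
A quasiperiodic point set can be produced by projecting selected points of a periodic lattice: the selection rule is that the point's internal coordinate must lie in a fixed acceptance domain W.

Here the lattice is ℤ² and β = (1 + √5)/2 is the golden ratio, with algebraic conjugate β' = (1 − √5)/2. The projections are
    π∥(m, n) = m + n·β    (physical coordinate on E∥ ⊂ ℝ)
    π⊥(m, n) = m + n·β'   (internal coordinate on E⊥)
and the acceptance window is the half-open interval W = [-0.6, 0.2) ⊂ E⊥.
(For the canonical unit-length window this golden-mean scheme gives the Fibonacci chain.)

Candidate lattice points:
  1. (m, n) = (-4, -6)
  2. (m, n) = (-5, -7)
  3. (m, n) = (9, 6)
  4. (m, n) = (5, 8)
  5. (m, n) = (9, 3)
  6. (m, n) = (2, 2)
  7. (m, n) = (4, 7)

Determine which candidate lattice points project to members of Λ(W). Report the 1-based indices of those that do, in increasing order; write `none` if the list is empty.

β' = (1−√5)/2 ≈ -0.61803.
[1] lift (-4,-6): star map gives -0.29180; window check -0.6 ≤ -0.29180 < 0.2 is true → IN Λ
[2] lift (-5,-7): star map gives -0.67376; window check -0.6 ≤ -0.67376 < 0.2 is false → out
[3] lift (9,6): star map gives 5.29180; window check -0.6 ≤ 5.29180 < 0.2 is false → out
[4] lift (5,8): star map gives 0.05573; window check -0.6 ≤ 0.05573 < 0.2 is true → IN Λ
[5] lift (9,3): star map gives 7.14590; window check -0.6 ≤ 7.14590 < 0.2 is false → out
[6] lift (2,2): star map gives 0.76393; window check -0.6 ≤ 0.76393 < 0.2 is false → out
[7] lift (4,7): star map gives -0.32624; window check -0.6 ≤ -0.32624 < 0.2 is true → IN Λ

1, 4, 7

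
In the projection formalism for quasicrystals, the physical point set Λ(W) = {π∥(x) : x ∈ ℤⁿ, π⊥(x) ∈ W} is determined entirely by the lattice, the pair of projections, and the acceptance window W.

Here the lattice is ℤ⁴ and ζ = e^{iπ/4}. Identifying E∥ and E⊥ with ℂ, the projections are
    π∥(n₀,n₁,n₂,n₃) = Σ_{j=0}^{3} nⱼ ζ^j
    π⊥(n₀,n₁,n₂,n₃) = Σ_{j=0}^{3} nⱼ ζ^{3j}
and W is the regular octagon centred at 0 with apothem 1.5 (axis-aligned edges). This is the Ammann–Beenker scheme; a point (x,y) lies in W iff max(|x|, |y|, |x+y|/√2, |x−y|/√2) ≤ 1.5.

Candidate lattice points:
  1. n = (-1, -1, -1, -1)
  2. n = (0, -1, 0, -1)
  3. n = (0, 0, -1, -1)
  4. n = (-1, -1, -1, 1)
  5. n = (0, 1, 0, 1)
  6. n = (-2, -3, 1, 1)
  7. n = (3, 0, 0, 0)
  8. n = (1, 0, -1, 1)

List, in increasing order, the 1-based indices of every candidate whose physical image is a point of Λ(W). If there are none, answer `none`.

1, 2, 3, 4, 5

Internal map: ζ^{3j} for j=0..3 gives (1,0), (−√2/2,√2/2), (0,−1), (√2/2,√2/2).
#1 (-1, -1, -1, -1): internal (-1.00000, -0.41421); octagon support 1.00000 vs apothem 1.5 → ∈ W
#2 (0, -1, 0, -1): internal (0.00000, -1.41421); octagon support 1.41421 vs apothem 1.5 → ∈ W
#3 (0, 0, -1, -1): internal (-0.70711, 0.29289); octagon support 0.70711 vs apothem 1.5 → ∈ W
#4 (-1, -1, -1, 1): internal (0.41421, 1.00000); octagon support 1.00000 vs apothem 1.5 → ∈ W
#5 (0, 1, 0, 1): internal (0.00000, 1.41421); octagon support 1.41421 vs apothem 1.5 → ∈ W
#6 (-2, -3, 1, 1): internal (0.82843, -2.41421); octagon support 2.41421 vs apothem 1.5 → ∉ W
#7 (3, 0, 0, 0): internal (3.00000, 0.00000); octagon support 3.00000 vs apothem 1.5 → ∉ W
#8 (1, 0, -1, 1): internal (1.70711, 1.70711); octagon support 2.41421 vs apothem 1.5 → ∉ W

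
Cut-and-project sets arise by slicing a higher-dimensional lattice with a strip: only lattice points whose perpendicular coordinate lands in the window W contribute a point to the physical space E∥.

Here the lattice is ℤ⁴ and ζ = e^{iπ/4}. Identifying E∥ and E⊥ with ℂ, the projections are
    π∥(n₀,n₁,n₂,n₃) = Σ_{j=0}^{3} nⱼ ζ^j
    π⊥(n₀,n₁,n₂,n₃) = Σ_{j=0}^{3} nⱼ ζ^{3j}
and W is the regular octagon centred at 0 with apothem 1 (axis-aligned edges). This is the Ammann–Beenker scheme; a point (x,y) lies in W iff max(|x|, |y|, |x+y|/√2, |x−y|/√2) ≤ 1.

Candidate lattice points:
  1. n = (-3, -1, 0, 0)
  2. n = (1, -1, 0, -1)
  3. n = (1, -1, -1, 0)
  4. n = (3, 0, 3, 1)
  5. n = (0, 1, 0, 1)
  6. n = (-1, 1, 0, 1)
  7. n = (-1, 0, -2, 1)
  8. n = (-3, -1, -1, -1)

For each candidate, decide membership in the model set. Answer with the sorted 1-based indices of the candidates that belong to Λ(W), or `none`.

none

π⊥(n) = n₀ + n₁ζ³ + n₂ζ⁶ + n₃ζ⁹ where ζ = e^{iπ/4}.
candidate 1: n = (-3, -1, 0, 0) → π⊥ ≈ (-2.29289, -0.70711); max(|x|,|y|,|x±y|/√2) = 2.29289 > 1 ⇒ ∉ W
candidate 2: n = (1, -1, 0, -1) → π⊥ ≈ (+1.00000, -1.41421); max(|x|,|y|,|x±y|/√2) = 1.70711 > 1 ⇒ ∉ W
candidate 3: n = (1, -1, -1, 0) → π⊥ ≈ (+1.70711, +0.29289); max(|x|,|y|,|x±y|/√2) = 1.70711 > 1 ⇒ ∉ W
candidate 4: n = (3, 0, 3, 1) → π⊥ ≈ (+3.70711, -2.29289); max(|x|,|y|,|x±y|/√2) = 4.24264 > 1 ⇒ ∉ W
candidate 5: n = (0, 1, 0, 1) → π⊥ ≈ (+0.00000, +1.41421); max(|x|,|y|,|x±y|/√2) = 1.41421 > 1 ⇒ ∉ W
candidate 6: n = (-1, 1, 0, 1) → π⊥ ≈ (-1.00000, +1.41421); max(|x|,|y|,|x±y|/√2) = 1.70711 > 1 ⇒ ∉ W
candidate 7: n = (-1, 0, -2, 1) → π⊥ ≈ (-0.29289, +2.70711); max(|x|,|y|,|x±y|/√2) = 2.70711 > 1 ⇒ ∉ W
candidate 8: n = (-3, -1, -1, -1) → π⊥ ≈ (-3.00000, -0.41421); max(|x|,|y|,|x±y|/√2) = 3.00000 > 1 ⇒ ∉ W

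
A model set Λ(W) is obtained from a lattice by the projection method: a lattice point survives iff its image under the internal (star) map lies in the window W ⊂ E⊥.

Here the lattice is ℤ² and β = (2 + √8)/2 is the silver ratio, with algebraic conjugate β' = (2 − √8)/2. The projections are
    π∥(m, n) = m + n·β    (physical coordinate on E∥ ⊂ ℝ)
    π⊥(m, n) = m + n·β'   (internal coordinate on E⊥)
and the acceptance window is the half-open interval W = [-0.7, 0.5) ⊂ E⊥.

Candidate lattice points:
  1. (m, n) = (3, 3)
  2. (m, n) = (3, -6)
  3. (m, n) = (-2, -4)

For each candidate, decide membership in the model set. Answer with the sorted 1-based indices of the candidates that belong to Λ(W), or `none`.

β' = (2−√8)/2 ≈ -0.4142.
#1 (3,3): internal coord 3 + (3)·β' = +1.7574; +1.7574 ∉ [-0.7, 0.5) → out
#2 (3,-6): internal coord 3 + (-6)·β' = +5.4853; +5.4853 ∉ [-0.7, 0.5) → out
#3 (-2,-4): internal coord -2 + (-4)·β' = -0.3431; -0.3431 ∈ [-0.7, 0.5) → IN Λ

3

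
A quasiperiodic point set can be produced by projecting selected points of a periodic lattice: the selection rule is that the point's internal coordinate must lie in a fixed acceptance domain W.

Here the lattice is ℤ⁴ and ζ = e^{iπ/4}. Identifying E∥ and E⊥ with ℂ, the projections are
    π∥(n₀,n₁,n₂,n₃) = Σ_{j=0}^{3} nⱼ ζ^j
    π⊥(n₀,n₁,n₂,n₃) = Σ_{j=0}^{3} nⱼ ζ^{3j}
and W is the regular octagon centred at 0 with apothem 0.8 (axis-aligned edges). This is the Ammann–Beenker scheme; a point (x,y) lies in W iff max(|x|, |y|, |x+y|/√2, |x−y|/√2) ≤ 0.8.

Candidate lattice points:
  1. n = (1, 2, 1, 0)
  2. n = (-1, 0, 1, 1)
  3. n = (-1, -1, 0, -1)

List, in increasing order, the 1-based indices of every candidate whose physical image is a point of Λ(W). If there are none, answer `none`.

π⊥(n) = n₀ + n₁ζ³ + n₂ζ⁶ + n₃ζ⁹ where ζ = e^{iπ/4}.
#1 (1, 2, 1, 0): internal (-0.4142, 0.4142); octagon support 0.5858 vs apothem 0.8 → ∈ W
#2 (-1, 0, 1, 1): internal (-0.2929, -0.2929); octagon support 0.4142 vs apothem 0.8 → ∈ W
#3 (-1, -1, 0, -1): internal (-1.0000, -1.4142); octagon support 1.7071 vs apothem 0.8 → ∉ W

1, 2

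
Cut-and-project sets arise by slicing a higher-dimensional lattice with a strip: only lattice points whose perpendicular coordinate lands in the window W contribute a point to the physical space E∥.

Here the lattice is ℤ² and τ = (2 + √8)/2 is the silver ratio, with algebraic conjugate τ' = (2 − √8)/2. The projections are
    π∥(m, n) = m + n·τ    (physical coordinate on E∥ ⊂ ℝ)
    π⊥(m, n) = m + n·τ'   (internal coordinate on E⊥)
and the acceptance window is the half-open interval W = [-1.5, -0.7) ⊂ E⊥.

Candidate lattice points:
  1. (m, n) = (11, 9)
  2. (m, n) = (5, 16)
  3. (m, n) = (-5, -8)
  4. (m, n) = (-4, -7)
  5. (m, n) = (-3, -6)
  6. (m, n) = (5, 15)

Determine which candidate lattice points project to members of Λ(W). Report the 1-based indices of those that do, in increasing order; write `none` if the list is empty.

Numerically τ ≈ 2.414214 and τ' = −1/τ ≈ -0.414214.
[1] lift (11,9): star map gives 7.272078; window check -1.5 ≤ 7.272078 < -0.7 is false → out
[2] lift (5,16): star map gives -1.627417; window check -1.5 ≤ -1.627417 < -0.7 is false → out
[3] lift (-5,-8): star map gives -1.686292; window check -1.5 ≤ -1.686292 < -0.7 is false → out
[4] lift (-4,-7): star map gives -1.100505; window check -1.5 ≤ -1.100505 < -0.7 is true → IN Λ
[5] lift (-3,-6): star map gives -0.514719; window check -1.5 ≤ -0.514719 < -0.7 is false → out
[6] lift (5,15): star map gives -1.213203; window check -1.5 ≤ -1.213203 < -0.7 is true → IN Λ

4, 6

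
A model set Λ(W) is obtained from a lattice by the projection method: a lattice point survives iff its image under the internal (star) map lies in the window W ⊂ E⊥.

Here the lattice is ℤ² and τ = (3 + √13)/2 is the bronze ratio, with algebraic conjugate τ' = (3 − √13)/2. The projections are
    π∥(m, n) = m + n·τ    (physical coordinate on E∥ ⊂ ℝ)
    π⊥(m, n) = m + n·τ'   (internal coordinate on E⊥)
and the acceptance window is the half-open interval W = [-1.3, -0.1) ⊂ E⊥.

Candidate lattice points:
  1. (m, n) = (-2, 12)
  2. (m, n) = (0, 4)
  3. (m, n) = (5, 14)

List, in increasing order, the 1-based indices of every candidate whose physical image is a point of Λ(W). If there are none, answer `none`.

2

τ' = (3−√13)/2 ≈ -0.302776.
candidate 1: (m,n)=(-2,12) → π∥ = -2+12·τ ≈ 37.633308, π⊥ = -2+12·τ' ≈ -5.633308 ∉ [-1.3, -0.1) ⇒ out
candidate 2: (m,n)=(0,4) → π∥ = 0+4·τ ≈ 13.211103, π⊥ = 0+4·τ' ≈ -1.211103 ∈ [-1.3, -0.1) ⇒ IN Λ
candidate 3: (m,n)=(5,14) → π∥ = 5+14·τ ≈ 51.238859, π⊥ = 5+14·τ' ≈ 0.761141 ∉ [-1.3, -0.1) ⇒ out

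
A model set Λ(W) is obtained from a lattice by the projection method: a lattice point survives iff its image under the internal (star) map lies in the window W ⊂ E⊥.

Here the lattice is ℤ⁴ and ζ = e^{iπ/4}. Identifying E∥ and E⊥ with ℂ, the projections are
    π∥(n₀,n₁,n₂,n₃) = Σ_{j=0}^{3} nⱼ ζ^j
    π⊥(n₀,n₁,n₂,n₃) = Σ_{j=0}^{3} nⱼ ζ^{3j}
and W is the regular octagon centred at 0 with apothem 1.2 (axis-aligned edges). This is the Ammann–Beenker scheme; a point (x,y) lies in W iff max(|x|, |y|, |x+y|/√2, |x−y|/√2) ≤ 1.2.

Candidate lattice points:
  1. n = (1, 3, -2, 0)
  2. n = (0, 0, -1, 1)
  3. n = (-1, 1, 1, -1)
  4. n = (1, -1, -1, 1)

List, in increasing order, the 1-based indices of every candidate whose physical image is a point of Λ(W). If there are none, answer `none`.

none

Internal map: ζ^{3j} for j=0..3 gives (1,0), (−√2/2,√2/2), (0,−1), (√2/2,√2/2).
candidate 1: n = (1, 3, -2, 0) → π⊥ ≈ (-1.12132, +4.12132); max(|x|,|y|,|x±y|/√2) = 4.12132 > 1.2 ⇒ ∉ W
candidate 2: n = (0, 0, -1, 1) → π⊥ ≈ (+0.70711, +1.70711); max(|x|,|y|,|x±y|/√2) = 1.70711 > 1.2 ⇒ ∉ W
candidate 3: n = (-1, 1, 1, -1) → π⊥ ≈ (-2.41421, -1.00000); max(|x|,|y|,|x±y|/√2) = 2.41421 > 1.2 ⇒ ∉ W
candidate 4: n = (1, -1, -1, 1) → π⊥ ≈ (+2.41421, +1.00000); max(|x|,|y|,|x±y|/√2) = 2.41421 > 1.2 ⇒ ∉ W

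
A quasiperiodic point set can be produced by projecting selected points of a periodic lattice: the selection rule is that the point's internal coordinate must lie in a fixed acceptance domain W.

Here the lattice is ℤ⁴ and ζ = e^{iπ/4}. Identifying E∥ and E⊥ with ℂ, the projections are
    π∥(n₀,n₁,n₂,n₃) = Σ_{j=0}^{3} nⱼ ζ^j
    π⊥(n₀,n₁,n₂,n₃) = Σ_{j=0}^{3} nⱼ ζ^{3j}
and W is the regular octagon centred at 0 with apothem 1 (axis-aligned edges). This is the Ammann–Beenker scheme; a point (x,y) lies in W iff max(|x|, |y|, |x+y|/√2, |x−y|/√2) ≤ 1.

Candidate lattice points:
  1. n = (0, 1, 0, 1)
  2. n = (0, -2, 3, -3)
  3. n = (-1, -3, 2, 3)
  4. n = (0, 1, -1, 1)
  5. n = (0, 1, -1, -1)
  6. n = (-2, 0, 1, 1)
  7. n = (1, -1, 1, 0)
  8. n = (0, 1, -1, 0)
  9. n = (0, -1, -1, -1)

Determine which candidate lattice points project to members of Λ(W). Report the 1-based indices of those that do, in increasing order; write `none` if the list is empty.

9

Internal map: ζ^{3j} for j=0..3 gives (1,0), (−√2/2,√2/2), (0,−1), (√2/2,√2/2).
candidate 1: n = (0, 1, 0, 1) → π⊥ ≈ (+0.00000, +1.41421); max(|x|,|y|,|x±y|/√2) = 1.41421 > 1 ⇒ ∉ W
candidate 2: n = (0, -2, 3, -3) → π⊥ ≈ (-0.70711, -6.53553); max(|x|,|y|,|x±y|/√2) = 6.53553 > 1 ⇒ ∉ W
candidate 3: n = (-1, -3, 2, 3) → π⊥ ≈ (+3.24264, -2.00000); max(|x|,|y|,|x±y|/√2) = 3.70711 > 1 ⇒ ∉ W
candidate 4: n = (0, 1, -1, 1) → π⊥ ≈ (+0.00000, +2.41421); max(|x|,|y|,|x±y|/√2) = 2.41421 > 1 ⇒ ∉ W
candidate 5: n = (0, 1, -1, -1) → π⊥ ≈ (-1.41421, +1.00000); max(|x|,|y|,|x±y|/√2) = 1.70711 > 1 ⇒ ∉ W
candidate 6: n = (-2, 0, 1, 1) → π⊥ ≈ (-1.29289, -0.29289); max(|x|,|y|,|x±y|/√2) = 1.29289 > 1 ⇒ ∉ W
candidate 7: n = (1, -1, 1, 0) → π⊥ ≈ (+1.70711, -1.70711); max(|x|,|y|,|x±y|/√2) = 2.41421 > 1 ⇒ ∉ W
candidate 8: n = (0, 1, -1, 0) → π⊥ ≈ (-0.70711, +1.70711); max(|x|,|y|,|x±y|/√2) = 1.70711 > 1 ⇒ ∉ W
candidate 9: n = (0, -1, -1, -1) → π⊥ ≈ (+0.00000, -0.41421); max(|x|,|y|,|x±y|/√2) = 0.41421 ≤ 1 ⇒ ∈ W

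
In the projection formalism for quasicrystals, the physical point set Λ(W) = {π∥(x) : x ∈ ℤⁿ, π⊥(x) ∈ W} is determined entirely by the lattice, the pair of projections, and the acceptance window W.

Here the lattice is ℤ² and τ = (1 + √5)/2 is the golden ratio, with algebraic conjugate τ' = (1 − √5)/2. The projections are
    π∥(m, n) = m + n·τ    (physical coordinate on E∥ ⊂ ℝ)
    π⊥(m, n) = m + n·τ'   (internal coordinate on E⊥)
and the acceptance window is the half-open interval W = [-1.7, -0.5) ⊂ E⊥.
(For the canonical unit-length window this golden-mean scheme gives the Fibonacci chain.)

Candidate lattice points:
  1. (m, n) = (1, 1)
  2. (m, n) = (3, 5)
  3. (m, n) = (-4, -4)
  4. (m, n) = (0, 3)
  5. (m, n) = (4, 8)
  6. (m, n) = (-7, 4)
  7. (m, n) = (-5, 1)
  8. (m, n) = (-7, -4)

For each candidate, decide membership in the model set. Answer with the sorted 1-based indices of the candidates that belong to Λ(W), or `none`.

τ' = (1−√5)/2 ≈ -0.6180.
candidate 1: (m,n)=(1,1) → π∥ = 1+1·τ ≈ 2.6180, π⊥ = 1+1·τ' ≈ 0.3820 ∉ [-1.7, -0.5) ⇒ out
candidate 2: (m,n)=(3,5) → π∥ = 3+5·τ ≈ 11.0902, π⊥ = 3+5·τ' ≈ -0.0902 ∉ [-1.7, -0.5) ⇒ out
candidate 3: (m,n)=(-4,-4) → π∥ = -4-4·τ ≈ -10.4721, π⊥ = -4-4·τ' ≈ -1.5279 ∈ [-1.7, -0.5) ⇒ IN Λ
candidate 4: (m,n)=(0,3) → π∥ = 0+3·τ ≈ 4.8541, π⊥ = 0+3·τ' ≈ -1.8541 ∉ [-1.7, -0.5) ⇒ out
candidate 5: (m,n)=(4,8) → π∥ = 4+8·τ ≈ 16.9443, π⊥ = 4+8·τ' ≈ -0.9443 ∈ [-1.7, -0.5) ⇒ IN Λ
candidate 6: (m,n)=(-7,4) → π∥ = -7+4·τ ≈ -0.5279, π⊥ = -7+4·τ' ≈ -9.4721 ∉ [-1.7, -0.5) ⇒ out
candidate 7: (m,n)=(-5,1) → π∥ = -5+1·τ ≈ -3.3820, π⊥ = -5+1·τ' ≈ -5.6180 ∉ [-1.7, -0.5) ⇒ out
candidate 8: (m,n)=(-7,-4) → π∥ = -7-4·τ ≈ -13.4721, π⊥ = -7-4·τ' ≈ -4.5279 ∉ [-1.7, -0.5) ⇒ out

3, 5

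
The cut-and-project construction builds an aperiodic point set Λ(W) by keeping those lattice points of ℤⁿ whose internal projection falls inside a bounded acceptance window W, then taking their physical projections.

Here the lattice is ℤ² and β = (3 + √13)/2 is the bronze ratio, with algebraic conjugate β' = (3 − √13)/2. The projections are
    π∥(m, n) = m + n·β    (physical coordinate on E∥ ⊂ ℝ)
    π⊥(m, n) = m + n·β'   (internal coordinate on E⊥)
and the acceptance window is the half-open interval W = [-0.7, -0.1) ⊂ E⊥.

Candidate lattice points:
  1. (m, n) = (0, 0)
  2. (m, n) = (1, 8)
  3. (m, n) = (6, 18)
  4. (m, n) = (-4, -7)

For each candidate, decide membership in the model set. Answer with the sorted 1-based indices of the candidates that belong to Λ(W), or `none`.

none

β' = (3−√13)/2 ≈ -0.3028.
#1 (0,0): internal coord 0 + (0)·β' = +0.0000; +0.0000 ∉ [-0.7, -0.1) → out
#2 (1,8): internal coord 1 + (8)·β' = -1.4222; -1.4222 ∉ [-0.7, -0.1) → out
#3 (6,18): internal coord 6 + (18)·β' = +0.5500; +0.5500 ∉ [-0.7, -0.1) → out
#4 (-4,-7): internal coord -4 + (-7)·β' = -1.8806; -1.8806 ∉ [-0.7, -0.1) → out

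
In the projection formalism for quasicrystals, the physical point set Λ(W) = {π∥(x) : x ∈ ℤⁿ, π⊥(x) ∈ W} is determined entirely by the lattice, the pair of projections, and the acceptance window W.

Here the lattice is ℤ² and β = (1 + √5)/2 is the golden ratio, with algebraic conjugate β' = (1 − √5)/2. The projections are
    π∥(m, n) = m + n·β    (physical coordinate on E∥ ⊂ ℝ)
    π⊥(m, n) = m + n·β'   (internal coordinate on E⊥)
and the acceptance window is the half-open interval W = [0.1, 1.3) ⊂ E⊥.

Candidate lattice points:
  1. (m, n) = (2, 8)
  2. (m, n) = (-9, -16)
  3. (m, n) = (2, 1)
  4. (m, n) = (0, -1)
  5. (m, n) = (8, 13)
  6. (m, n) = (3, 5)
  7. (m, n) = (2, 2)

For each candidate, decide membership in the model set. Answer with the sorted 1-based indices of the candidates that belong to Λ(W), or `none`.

Numerically β ≈ 1.61803 and β' = −1/β ≈ -0.61803.
#1 (2,8): internal coord 2 + (8)·β' = -2.94427; -2.94427 ∉ [0.1, 1.3) → out
#2 (-9,-16): internal coord -9 + (-16)·β' = +0.88854; +0.88854 ∈ [0.1, 1.3) → IN Λ
#3 (2,1): internal coord 2 + (1)·β' = +1.38197; +1.38197 ∉ [0.1, 1.3) → out
#4 (0,-1): internal coord 0 + (-1)·β' = +0.61803; +0.61803 ∈ [0.1, 1.3) → IN Λ
#5 (8,13): internal coord 8 + (13)·β' = -0.03444; -0.03444 ∉ [0.1, 1.3) → out
#6 (3,5): internal coord 3 + (5)·β' = -0.09017; -0.09017 ∉ [0.1, 1.3) → out
#7 (2,2): internal coord 2 + (2)·β' = +0.76393; +0.76393 ∈ [0.1, 1.3) → IN Λ

2, 4, 7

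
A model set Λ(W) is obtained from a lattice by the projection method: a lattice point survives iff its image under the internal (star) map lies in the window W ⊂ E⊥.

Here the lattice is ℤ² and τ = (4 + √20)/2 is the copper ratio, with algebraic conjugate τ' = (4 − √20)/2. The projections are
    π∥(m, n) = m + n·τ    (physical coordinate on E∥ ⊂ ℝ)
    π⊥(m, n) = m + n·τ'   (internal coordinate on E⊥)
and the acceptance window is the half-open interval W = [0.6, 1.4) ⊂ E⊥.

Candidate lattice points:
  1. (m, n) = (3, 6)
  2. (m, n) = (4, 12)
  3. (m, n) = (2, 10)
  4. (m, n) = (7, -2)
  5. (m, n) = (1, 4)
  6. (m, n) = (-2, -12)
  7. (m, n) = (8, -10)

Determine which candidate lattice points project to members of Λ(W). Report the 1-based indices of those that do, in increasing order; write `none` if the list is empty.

Numerically τ ≈ 4.236068 and τ' = −1/τ ≈ -0.236068.
candidate 1: (m,n)=(3,6) → π∥ = 3+6·τ ≈ 28.416408, π⊥ = 3+6·τ' ≈ 1.583592 ∉ [0.6, 1.4) ⇒ out
candidate 2: (m,n)=(4,12) → π∥ = 4+12·τ ≈ 54.832816, π⊥ = 4+12·τ' ≈ 1.167184 ∈ [0.6, 1.4) ⇒ IN Λ
candidate 3: (m,n)=(2,10) → π∥ = 2+10·τ ≈ 44.360680, π⊥ = 2+10·τ' ≈ -0.360680 ∉ [0.6, 1.4) ⇒ out
candidate 4: (m,n)=(7,-2) → π∥ = 7-2·τ ≈ -1.472136, π⊥ = 7-2·τ' ≈ 7.472136 ∉ [0.6, 1.4) ⇒ out
candidate 5: (m,n)=(1,4) → π∥ = 1+4·τ ≈ 17.944272, π⊥ = 1+4·τ' ≈ 0.055728 ∉ [0.6, 1.4) ⇒ out
candidate 6: (m,n)=(-2,-12) → π∥ = -2-12·τ ≈ -52.832816, π⊥ = -2-12·τ' ≈ 0.832816 ∈ [0.6, 1.4) ⇒ IN Λ
candidate 7: (m,n)=(8,-10) → π∥ = 8-10·τ ≈ -34.360680, π⊥ = 8-10·τ' ≈ 10.360680 ∉ [0.6, 1.4) ⇒ out

2, 6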